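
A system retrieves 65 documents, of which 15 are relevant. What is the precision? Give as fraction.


Precision = relevant_retrieved / total_retrieved
= 15 / 65
= 15 / (15 + 50)
= 3/13

3/13


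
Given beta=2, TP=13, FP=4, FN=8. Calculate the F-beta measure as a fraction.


P = TP/(TP+FP) = 13/17 = 13/17
R = TP/(TP+FN) = 13/21 = 13/21
beta^2 = 2^2 = 4
(1 + beta^2) = 5
Numerator = (1+beta^2)*P*R = 845/357
Denominator = beta^2*P + R = 52/17 + 13/21 = 1313/357
F_beta = 65/101

65/101


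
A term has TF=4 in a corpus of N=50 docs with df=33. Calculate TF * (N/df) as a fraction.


TF * (N/df)
= 4 * (50/33)
= 4 * 50/33
= 200/33

200/33


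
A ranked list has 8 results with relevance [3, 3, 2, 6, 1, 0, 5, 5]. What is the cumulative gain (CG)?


Cumulative Gain = sum of relevance scores
Position 1: rel=3, running sum=3
Position 2: rel=3, running sum=6
Position 3: rel=2, running sum=8
Position 4: rel=6, running sum=14
Position 5: rel=1, running sum=15
Position 6: rel=0, running sum=15
Position 7: rel=5, running sum=20
Position 8: rel=5, running sum=25
CG = 25

25


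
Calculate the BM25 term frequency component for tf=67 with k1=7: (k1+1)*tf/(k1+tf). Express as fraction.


BM25 TF component = (k1+1)*tf / (k1+tf)
k1 = 7, tf = 67
Numerator = (7+1)*67 = 536
Denominator = 7 + 67 = 74
= 536/74 = 268/37

268/37


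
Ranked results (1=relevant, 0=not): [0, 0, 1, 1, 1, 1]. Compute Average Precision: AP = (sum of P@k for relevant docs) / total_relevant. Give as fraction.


Computing P@k for each relevant position:
Position 1: not relevant
Position 2: not relevant
Position 3: relevant, P@3 = 1/3 = 1/3
Position 4: relevant, P@4 = 2/4 = 1/2
Position 5: relevant, P@5 = 3/5 = 3/5
Position 6: relevant, P@6 = 4/6 = 2/3
Sum of P@k = 1/3 + 1/2 + 3/5 + 2/3 = 21/10
AP = 21/10 / 4 = 21/40

21/40


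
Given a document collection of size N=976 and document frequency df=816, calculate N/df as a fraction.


IDF ratio = N / df
= 976 / 816
= 61/51

61/51


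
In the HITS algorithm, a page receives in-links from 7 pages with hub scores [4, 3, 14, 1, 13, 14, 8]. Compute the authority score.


Authority = sum of hub scores of in-linkers
In-link 1: hub score = 4
In-link 2: hub score = 3
In-link 3: hub score = 14
In-link 4: hub score = 1
In-link 5: hub score = 13
In-link 6: hub score = 14
In-link 7: hub score = 8
Authority = 4 + 3 + 14 + 1 + 13 + 14 + 8 = 57

57


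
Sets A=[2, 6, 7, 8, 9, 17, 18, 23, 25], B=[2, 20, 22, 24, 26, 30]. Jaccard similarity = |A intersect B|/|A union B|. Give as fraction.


A intersect B = [2]
|A intersect B| = 1
A union B = [2, 6, 7, 8, 9, 17, 18, 20, 22, 23, 24, 25, 26, 30]
|A union B| = 14
Jaccard = 1/14 = 1/14

1/14


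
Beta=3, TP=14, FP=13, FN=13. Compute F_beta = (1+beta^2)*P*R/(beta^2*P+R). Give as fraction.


P = TP/(TP+FP) = 14/27 = 14/27
R = TP/(TP+FN) = 14/27 = 14/27
beta^2 = 3^2 = 9
(1 + beta^2) = 10
Numerator = (1+beta^2)*P*R = 1960/729
Denominator = beta^2*P + R = 14/3 + 14/27 = 140/27
F_beta = 14/27

14/27


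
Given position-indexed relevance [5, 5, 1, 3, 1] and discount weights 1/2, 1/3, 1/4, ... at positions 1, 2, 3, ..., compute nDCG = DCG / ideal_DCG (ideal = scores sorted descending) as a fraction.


Position discount weights w_i = 1/(i+1) for i=1..5:
Weights = [1/2, 1/3, 1/4, 1/5, 1/6]
Actual relevance: [5, 5, 1, 3, 1]
DCG = 5/2 + 5/3 + 1/4 + 3/5 + 1/6 = 311/60
Ideal relevance (sorted desc): [5, 5, 3, 1, 1]
Ideal DCG = 5/2 + 5/3 + 3/4 + 1/5 + 1/6 = 317/60
nDCG = DCG / ideal_DCG = 311/60 / 317/60 = 311/317

311/317


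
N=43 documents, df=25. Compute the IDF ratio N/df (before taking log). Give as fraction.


IDF ratio = N / df
= 43 / 25
= 43/25

43/25


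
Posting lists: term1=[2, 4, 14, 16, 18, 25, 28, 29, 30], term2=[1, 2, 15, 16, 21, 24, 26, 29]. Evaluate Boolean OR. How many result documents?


Boolean OR: find union of posting lists
term1 docs: [2, 4, 14, 16, 18, 25, 28, 29, 30]
term2 docs: [1, 2, 15, 16, 21, 24, 26, 29]
Union: [1, 2, 4, 14, 15, 16, 18, 21, 24, 25, 26, 28, 29, 30]
|union| = 14

14


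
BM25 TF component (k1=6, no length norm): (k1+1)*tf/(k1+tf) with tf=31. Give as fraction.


BM25 TF component = (k1+1)*tf / (k1+tf)
k1 = 6, tf = 31
Numerator = (6+1)*31 = 217
Denominator = 6 + 31 = 37
= 217/37 = 217/37

217/37


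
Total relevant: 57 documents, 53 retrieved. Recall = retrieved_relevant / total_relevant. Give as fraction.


Recall = retrieved_relevant / total_relevant
= 53 / 57
= 53 / (53 + 4)
= 53/57

53/57


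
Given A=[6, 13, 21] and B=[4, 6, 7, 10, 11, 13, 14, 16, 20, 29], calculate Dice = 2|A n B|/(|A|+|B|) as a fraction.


A intersect B = [6, 13]
|A intersect B| = 2
|A| = 3, |B| = 10
Dice = 2*2 / (3+10)
= 4 / 13 = 4/13

4/13


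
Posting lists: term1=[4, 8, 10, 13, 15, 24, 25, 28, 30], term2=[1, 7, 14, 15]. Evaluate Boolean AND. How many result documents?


Boolean AND: find intersection of posting lists
term1 docs: [4, 8, 10, 13, 15, 24, 25, 28, 30]
term2 docs: [1, 7, 14, 15]
Intersection: [15]
|intersection| = 1

1


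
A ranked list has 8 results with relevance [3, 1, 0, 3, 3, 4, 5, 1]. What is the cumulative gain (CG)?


Cumulative Gain = sum of relevance scores
Position 1: rel=3, running sum=3
Position 2: rel=1, running sum=4
Position 3: rel=0, running sum=4
Position 4: rel=3, running sum=7
Position 5: rel=3, running sum=10
Position 6: rel=4, running sum=14
Position 7: rel=5, running sum=19
Position 8: rel=1, running sum=20
CG = 20

20


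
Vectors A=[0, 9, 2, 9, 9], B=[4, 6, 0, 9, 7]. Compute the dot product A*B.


Dot product = sum of element-wise products
A[0]*B[0] = 0*4 = 0
A[1]*B[1] = 9*6 = 54
A[2]*B[2] = 2*0 = 0
A[3]*B[3] = 9*9 = 81
A[4]*B[4] = 9*7 = 63
Sum = 0 + 54 + 0 + 81 + 63 = 198

198


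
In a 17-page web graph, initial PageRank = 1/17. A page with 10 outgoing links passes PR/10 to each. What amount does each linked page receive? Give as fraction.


Initial PR = 1/17 = 1/17
Outlinks = 10
Contribution per link = PR / outlinks
= 1/17 / 10
= 1/170

1/170


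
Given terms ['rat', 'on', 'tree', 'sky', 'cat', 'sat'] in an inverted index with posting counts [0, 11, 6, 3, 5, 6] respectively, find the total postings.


Summing posting list sizes:
'rat': 0 postings
'on': 11 postings
'tree': 6 postings
'sky': 3 postings
'cat': 5 postings
'sat': 6 postings
Total = 0 + 11 + 6 + 3 + 5 + 6 = 31

31


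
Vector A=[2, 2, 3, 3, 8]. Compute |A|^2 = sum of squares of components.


|A|^2 = sum of squared components
A[0]^2 = 2^2 = 4
A[1]^2 = 2^2 = 4
A[2]^2 = 3^2 = 9
A[3]^2 = 3^2 = 9
A[4]^2 = 8^2 = 64
Sum = 4 + 4 + 9 + 9 + 64 = 90

90


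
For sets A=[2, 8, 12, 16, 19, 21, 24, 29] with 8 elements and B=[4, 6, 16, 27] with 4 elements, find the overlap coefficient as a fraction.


A intersect B = [16]
|A intersect B| = 1
min(|A|, |B|) = min(8, 4) = 4
Overlap = 1 / 4 = 1/4

1/4


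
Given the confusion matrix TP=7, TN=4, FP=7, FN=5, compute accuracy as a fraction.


Accuracy = (TP + TN) / (TP + TN + FP + FN)
TP + TN = 7 + 4 = 11
Total = 7 + 4 + 7 + 5 = 23
Accuracy = 11 / 23 = 11/23

11/23


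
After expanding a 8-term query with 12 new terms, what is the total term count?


Original terms: 8
Expansion terms: 12
Total = 8 + 12 = 20

20


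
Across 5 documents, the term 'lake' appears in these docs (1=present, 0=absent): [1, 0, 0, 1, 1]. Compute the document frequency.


Checking each document for 'lake':
Doc 1: present
Doc 2: absent
Doc 3: absent
Doc 4: present
Doc 5: present
df = sum of presences = 1 + 0 + 0 + 1 + 1 = 3

3


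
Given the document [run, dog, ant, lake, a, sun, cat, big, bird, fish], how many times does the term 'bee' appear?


Document has 10 words
Scanning for 'bee':
Term not found in document
Count = 0

0


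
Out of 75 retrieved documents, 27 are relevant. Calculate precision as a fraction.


Precision = relevant_retrieved / total_retrieved
= 27 / 75
= 27 / (27 + 48)
= 9/25

9/25


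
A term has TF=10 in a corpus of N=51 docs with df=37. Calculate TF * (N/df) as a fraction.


TF * (N/df)
= 10 * (51/37)
= 10 * 51/37
= 510/37

510/37


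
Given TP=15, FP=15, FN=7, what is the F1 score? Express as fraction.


F1 = 2 * P * R / (P + R)
P = TP/(TP+FP) = 15/30 = 1/2
R = TP/(TP+FN) = 15/22 = 15/22
2 * P * R = 2 * 1/2 * 15/22 = 15/22
P + R = 1/2 + 15/22 = 13/11
F1 = 15/22 / 13/11 = 15/26

15/26


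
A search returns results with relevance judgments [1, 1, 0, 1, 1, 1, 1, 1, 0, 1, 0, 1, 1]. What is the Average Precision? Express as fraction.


Computing P@k for each relevant position:
Position 1: relevant, P@1 = 1/1 = 1
Position 2: relevant, P@2 = 2/2 = 1
Position 3: not relevant
Position 4: relevant, P@4 = 3/4 = 3/4
Position 5: relevant, P@5 = 4/5 = 4/5
Position 6: relevant, P@6 = 5/6 = 5/6
Position 7: relevant, P@7 = 6/7 = 6/7
Position 8: relevant, P@8 = 7/8 = 7/8
Position 9: not relevant
Position 10: relevant, P@10 = 8/10 = 4/5
Position 11: not relevant
Position 12: relevant, P@12 = 9/12 = 3/4
Position 13: relevant, P@13 = 10/13 = 10/13
Sum of P@k = 1 + 1 + 3/4 + 4/5 + 5/6 + 6/7 + 7/8 + 4/5 + 3/4 + 10/13 = 92107/10920
AP = 92107/10920 / 10 = 92107/109200

92107/109200


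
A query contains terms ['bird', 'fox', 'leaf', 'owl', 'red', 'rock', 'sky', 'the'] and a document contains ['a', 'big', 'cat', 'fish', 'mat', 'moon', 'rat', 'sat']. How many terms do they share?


Query terms: ['bird', 'fox', 'leaf', 'owl', 'red', 'rock', 'sky', 'the']
Document terms: ['a', 'big', 'cat', 'fish', 'mat', 'moon', 'rat', 'sat']
Common terms: []
Overlap count = 0

0


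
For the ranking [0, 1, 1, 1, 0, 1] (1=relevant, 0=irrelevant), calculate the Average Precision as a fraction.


Computing P@k for each relevant position:
Position 1: not relevant
Position 2: relevant, P@2 = 1/2 = 1/2
Position 3: relevant, P@3 = 2/3 = 2/3
Position 4: relevant, P@4 = 3/4 = 3/4
Position 5: not relevant
Position 6: relevant, P@6 = 4/6 = 2/3
Sum of P@k = 1/2 + 2/3 + 3/4 + 2/3 = 31/12
AP = 31/12 / 4 = 31/48

31/48


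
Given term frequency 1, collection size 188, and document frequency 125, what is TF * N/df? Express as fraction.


TF * (N/df)
= 1 * (188/125)
= 1 * 188/125
= 188/125

188/125


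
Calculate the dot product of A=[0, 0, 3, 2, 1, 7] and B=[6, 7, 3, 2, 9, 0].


Dot product = sum of element-wise products
A[0]*B[0] = 0*6 = 0
A[1]*B[1] = 0*7 = 0
A[2]*B[2] = 3*3 = 9
A[3]*B[3] = 2*2 = 4
A[4]*B[4] = 1*9 = 9
A[5]*B[5] = 7*0 = 0
Sum = 0 + 0 + 9 + 4 + 9 + 0 = 22

22


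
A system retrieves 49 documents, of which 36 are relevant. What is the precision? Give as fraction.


Precision = relevant_retrieved / total_retrieved
= 36 / 49
= 36 / (36 + 13)
= 36/49

36/49


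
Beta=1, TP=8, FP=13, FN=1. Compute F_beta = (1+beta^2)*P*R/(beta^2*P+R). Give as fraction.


P = TP/(TP+FP) = 8/21 = 8/21
R = TP/(TP+FN) = 8/9 = 8/9
beta^2 = 1^2 = 1
(1 + beta^2) = 2
Numerator = (1+beta^2)*P*R = 128/189
Denominator = beta^2*P + R = 8/21 + 8/9 = 80/63
F_beta = 8/15

8/15


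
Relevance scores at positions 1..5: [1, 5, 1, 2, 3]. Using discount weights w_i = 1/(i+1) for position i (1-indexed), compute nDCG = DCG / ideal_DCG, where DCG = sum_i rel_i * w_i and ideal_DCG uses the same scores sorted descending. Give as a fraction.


Position discount weights w_i = 1/(i+1) for i=1..5:
Weights = [1/2, 1/3, 1/4, 1/5, 1/6]
Actual relevance: [1, 5, 1, 2, 3]
DCG = 1/2 + 5/3 + 1/4 + 2/5 + 3/6 = 199/60
Ideal relevance (sorted desc): [5, 3, 2, 1, 1]
Ideal DCG = 5/2 + 3/3 + 2/4 + 1/5 + 1/6 = 131/30
nDCG = DCG / ideal_DCG = 199/60 / 131/30 = 199/262

199/262


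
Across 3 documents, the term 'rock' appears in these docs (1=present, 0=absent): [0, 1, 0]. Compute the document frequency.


Checking each document for 'rock':
Doc 1: absent
Doc 2: present
Doc 3: absent
df = sum of presences = 0 + 1 + 0 = 1

1


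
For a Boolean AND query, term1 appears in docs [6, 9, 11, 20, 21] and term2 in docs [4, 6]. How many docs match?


Boolean AND: find intersection of posting lists
term1 docs: [6, 9, 11, 20, 21]
term2 docs: [4, 6]
Intersection: [6]
|intersection| = 1

1


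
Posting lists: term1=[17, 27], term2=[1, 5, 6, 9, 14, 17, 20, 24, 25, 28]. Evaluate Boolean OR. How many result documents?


Boolean OR: find union of posting lists
term1 docs: [17, 27]
term2 docs: [1, 5, 6, 9, 14, 17, 20, 24, 25, 28]
Union: [1, 5, 6, 9, 14, 17, 20, 24, 25, 27, 28]
|union| = 11

11


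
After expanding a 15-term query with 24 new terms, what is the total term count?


Original terms: 15
Expansion terms: 24
Total = 15 + 24 = 39

39


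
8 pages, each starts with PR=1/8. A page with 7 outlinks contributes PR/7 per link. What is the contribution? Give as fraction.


Initial PR = 1/8 = 1/8
Outlinks = 7
Contribution per link = PR / outlinks
= 1/8 / 7
= 1/56

1/56


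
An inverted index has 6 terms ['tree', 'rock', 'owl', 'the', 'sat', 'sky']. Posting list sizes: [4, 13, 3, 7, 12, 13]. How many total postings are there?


Summing posting list sizes:
'tree': 4 postings
'rock': 13 postings
'owl': 3 postings
'the': 7 postings
'sat': 12 postings
'sky': 13 postings
Total = 4 + 13 + 3 + 7 + 12 + 13 = 52

52


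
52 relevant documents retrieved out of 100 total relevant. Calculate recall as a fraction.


Recall = retrieved_relevant / total_relevant
= 52 / 100
= 52 / (52 + 48)
= 13/25

13/25


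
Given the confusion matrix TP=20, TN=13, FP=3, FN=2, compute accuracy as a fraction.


Accuracy = (TP + TN) / (TP + TN + FP + FN)
TP + TN = 20 + 13 = 33
Total = 20 + 13 + 3 + 2 = 38
Accuracy = 33 / 38 = 33/38

33/38


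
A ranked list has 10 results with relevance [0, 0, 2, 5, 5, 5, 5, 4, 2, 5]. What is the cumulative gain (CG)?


Cumulative Gain = sum of relevance scores
Position 1: rel=0, running sum=0
Position 2: rel=0, running sum=0
Position 3: rel=2, running sum=2
Position 4: rel=5, running sum=7
Position 5: rel=5, running sum=12
Position 6: rel=5, running sum=17
Position 7: rel=5, running sum=22
Position 8: rel=4, running sum=26
Position 9: rel=2, running sum=28
Position 10: rel=5, running sum=33
CG = 33

33


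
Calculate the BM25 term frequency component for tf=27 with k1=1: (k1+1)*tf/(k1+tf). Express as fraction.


BM25 TF component = (k1+1)*tf / (k1+tf)
k1 = 1, tf = 27
Numerator = (1+1)*27 = 54
Denominator = 1 + 27 = 28
= 54/28 = 27/14

27/14


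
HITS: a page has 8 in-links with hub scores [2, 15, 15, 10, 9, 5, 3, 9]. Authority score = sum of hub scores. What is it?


Authority = sum of hub scores of in-linkers
In-link 1: hub score = 2
In-link 2: hub score = 15
In-link 3: hub score = 15
In-link 4: hub score = 10
In-link 5: hub score = 9
In-link 6: hub score = 5
In-link 7: hub score = 3
In-link 8: hub score = 9
Authority = 2 + 15 + 15 + 10 + 9 + 5 + 3 + 9 = 68

68


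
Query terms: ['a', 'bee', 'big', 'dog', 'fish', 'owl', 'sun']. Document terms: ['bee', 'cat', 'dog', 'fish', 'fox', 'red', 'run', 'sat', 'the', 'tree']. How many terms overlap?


Query terms: ['a', 'bee', 'big', 'dog', 'fish', 'owl', 'sun']
Document terms: ['bee', 'cat', 'dog', 'fish', 'fox', 'red', 'run', 'sat', 'the', 'tree']
Common terms: ['bee', 'dog', 'fish']
Overlap count = 3

3


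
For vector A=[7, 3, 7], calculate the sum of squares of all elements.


|A|^2 = sum of squared components
A[0]^2 = 7^2 = 49
A[1]^2 = 3^2 = 9
A[2]^2 = 7^2 = 49
Sum = 49 + 9 + 49 = 107

107


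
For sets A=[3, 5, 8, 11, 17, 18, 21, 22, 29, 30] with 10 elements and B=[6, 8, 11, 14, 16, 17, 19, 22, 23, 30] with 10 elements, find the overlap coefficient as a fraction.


A intersect B = [8, 11, 17, 22, 30]
|A intersect B| = 5
min(|A|, |B|) = min(10, 10) = 10
Overlap = 5 / 10 = 1/2

1/2


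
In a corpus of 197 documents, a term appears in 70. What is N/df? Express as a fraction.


IDF ratio = N / df
= 197 / 70
= 197/70

197/70


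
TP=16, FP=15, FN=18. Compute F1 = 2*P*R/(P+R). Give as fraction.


F1 = 2 * P * R / (P + R)
P = TP/(TP+FP) = 16/31 = 16/31
R = TP/(TP+FN) = 16/34 = 8/17
2 * P * R = 2 * 16/31 * 8/17 = 256/527
P + R = 16/31 + 8/17 = 520/527
F1 = 256/527 / 520/527 = 32/65

32/65


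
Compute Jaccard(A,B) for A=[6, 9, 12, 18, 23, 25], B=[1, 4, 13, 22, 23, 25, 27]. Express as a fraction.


A intersect B = [23, 25]
|A intersect B| = 2
A union B = [1, 4, 6, 9, 12, 13, 18, 22, 23, 25, 27]
|A union B| = 11
Jaccard = 2/11 = 2/11

2/11


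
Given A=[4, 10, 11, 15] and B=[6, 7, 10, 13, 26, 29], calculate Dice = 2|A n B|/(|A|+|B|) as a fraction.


A intersect B = [10]
|A intersect B| = 1
|A| = 4, |B| = 6
Dice = 2*1 / (4+6)
= 2 / 10 = 1/5

1/5


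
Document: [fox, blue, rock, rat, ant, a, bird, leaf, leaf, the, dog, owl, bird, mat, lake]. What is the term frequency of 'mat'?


Document has 15 words
Scanning for 'mat':
Found at positions: [13]
Count = 1

1


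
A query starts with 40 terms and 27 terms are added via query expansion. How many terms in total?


Original terms: 40
Expansion terms: 27
Total = 40 + 27 = 67

67


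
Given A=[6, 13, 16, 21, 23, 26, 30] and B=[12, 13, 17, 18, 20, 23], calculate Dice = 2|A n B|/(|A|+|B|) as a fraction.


A intersect B = [13, 23]
|A intersect B| = 2
|A| = 7, |B| = 6
Dice = 2*2 / (7+6)
= 4 / 13 = 4/13

4/13


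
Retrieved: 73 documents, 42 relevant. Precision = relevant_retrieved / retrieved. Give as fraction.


Precision = relevant_retrieved / total_retrieved
= 42 / 73
= 42 / (42 + 31)
= 42/73

42/73


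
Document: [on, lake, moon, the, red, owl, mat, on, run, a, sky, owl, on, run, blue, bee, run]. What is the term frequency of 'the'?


Document has 17 words
Scanning for 'the':
Found at positions: [3]
Count = 1

1


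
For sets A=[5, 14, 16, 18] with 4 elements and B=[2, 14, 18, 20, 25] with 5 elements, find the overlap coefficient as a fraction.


A intersect B = [14, 18]
|A intersect B| = 2
min(|A|, |B|) = min(4, 5) = 4
Overlap = 2 / 4 = 1/2

1/2


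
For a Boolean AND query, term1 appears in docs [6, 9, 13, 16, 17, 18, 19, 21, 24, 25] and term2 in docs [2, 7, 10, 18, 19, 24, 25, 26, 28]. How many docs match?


Boolean AND: find intersection of posting lists
term1 docs: [6, 9, 13, 16, 17, 18, 19, 21, 24, 25]
term2 docs: [2, 7, 10, 18, 19, 24, 25, 26, 28]
Intersection: [18, 19, 24, 25]
|intersection| = 4

4


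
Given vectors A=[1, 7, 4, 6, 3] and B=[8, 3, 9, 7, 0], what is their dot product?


Dot product = sum of element-wise products
A[0]*B[0] = 1*8 = 8
A[1]*B[1] = 7*3 = 21
A[2]*B[2] = 4*9 = 36
A[3]*B[3] = 6*7 = 42
A[4]*B[4] = 3*0 = 0
Sum = 8 + 21 + 36 + 42 + 0 = 107

107


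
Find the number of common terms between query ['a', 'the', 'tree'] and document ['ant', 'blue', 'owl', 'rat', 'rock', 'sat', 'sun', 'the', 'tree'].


Query terms: ['a', 'the', 'tree']
Document terms: ['ant', 'blue', 'owl', 'rat', 'rock', 'sat', 'sun', 'the', 'tree']
Common terms: ['the', 'tree']
Overlap count = 2

2


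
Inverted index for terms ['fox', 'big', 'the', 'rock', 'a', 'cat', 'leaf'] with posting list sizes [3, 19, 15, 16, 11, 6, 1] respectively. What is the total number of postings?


Summing posting list sizes:
'fox': 3 postings
'big': 19 postings
'the': 15 postings
'rock': 16 postings
'a': 11 postings
'cat': 6 postings
'leaf': 1 postings
Total = 3 + 19 + 15 + 16 + 11 + 6 + 1 = 71

71


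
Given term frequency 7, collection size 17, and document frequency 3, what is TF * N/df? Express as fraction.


TF * (N/df)
= 7 * (17/3)
= 7 * 17/3
= 119/3

119/3


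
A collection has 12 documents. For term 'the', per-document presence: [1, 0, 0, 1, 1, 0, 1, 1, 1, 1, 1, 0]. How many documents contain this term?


Checking each document for 'the':
Doc 1: present
Doc 2: absent
Doc 3: absent
Doc 4: present
Doc 5: present
Doc 6: absent
Doc 7: present
Doc 8: present
Doc 9: present
Doc 10: present
Doc 11: present
Doc 12: absent
df = sum of presences = 1 + 0 + 0 + 1 + 1 + 0 + 1 + 1 + 1 + 1 + 1 + 0 = 8

8


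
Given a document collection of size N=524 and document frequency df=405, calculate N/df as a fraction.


IDF ratio = N / df
= 524 / 405
= 524/405

524/405


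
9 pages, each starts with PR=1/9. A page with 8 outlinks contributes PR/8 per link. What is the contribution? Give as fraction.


Initial PR = 1/9 = 1/9
Outlinks = 8
Contribution per link = PR / outlinks
= 1/9 / 8
= 1/72

1/72


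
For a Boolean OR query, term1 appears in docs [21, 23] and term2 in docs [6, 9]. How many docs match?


Boolean OR: find union of posting lists
term1 docs: [21, 23]
term2 docs: [6, 9]
Union: [6, 9, 21, 23]
|union| = 4

4


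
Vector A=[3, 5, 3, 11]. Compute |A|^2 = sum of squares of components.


|A|^2 = sum of squared components
A[0]^2 = 3^2 = 9
A[1]^2 = 5^2 = 25
A[2]^2 = 3^2 = 9
A[3]^2 = 11^2 = 121
Sum = 9 + 25 + 9 + 121 = 164

164


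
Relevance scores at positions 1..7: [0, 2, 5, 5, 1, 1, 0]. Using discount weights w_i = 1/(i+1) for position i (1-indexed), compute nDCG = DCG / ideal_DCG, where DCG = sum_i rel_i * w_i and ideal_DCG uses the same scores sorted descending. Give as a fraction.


Position discount weights w_i = 1/(i+1) for i=1..7:
Weights = [1/2, 1/3, 1/4, 1/5, 1/6, 1/7, 1/8]
Actual relevance: [0, 2, 5, 5, 1, 1, 0]
DCG = 0/2 + 2/3 + 5/4 + 5/5 + 1/6 + 1/7 + 0/8 = 271/84
Ideal relevance (sorted desc): [5, 5, 2, 1, 1, 0, 0]
Ideal DCG = 5/2 + 5/3 + 2/4 + 1/5 + 1/6 + 0/7 + 0/8 = 151/30
nDCG = DCG / ideal_DCG = 271/84 / 151/30 = 1355/2114

1355/2114


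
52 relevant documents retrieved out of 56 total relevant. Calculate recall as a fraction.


Recall = retrieved_relevant / total_relevant
= 52 / 56
= 52 / (52 + 4)
= 13/14

13/14


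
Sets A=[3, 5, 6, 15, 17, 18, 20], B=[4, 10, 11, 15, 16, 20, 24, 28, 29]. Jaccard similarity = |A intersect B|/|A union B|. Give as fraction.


A intersect B = [15, 20]
|A intersect B| = 2
A union B = [3, 4, 5, 6, 10, 11, 15, 16, 17, 18, 20, 24, 28, 29]
|A union B| = 14
Jaccard = 2/14 = 1/7

1/7


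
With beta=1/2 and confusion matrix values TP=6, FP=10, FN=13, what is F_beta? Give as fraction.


P = TP/(TP+FP) = 6/16 = 3/8
R = TP/(TP+FN) = 6/19 = 6/19
beta^2 = 1/2^2 = 1/4
(1 + beta^2) = 5/4
Numerator = (1+beta^2)*P*R = 45/304
Denominator = beta^2*P + R = 3/32 + 6/19 = 249/608
F_beta = 30/83

30/83


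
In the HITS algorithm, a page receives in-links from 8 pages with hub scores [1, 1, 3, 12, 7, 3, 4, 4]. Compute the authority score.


Authority = sum of hub scores of in-linkers
In-link 1: hub score = 1
In-link 2: hub score = 1
In-link 3: hub score = 3
In-link 4: hub score = 12
In-link 5: hub score = 7
In-link 6: hub score = 3
In-link 7: hub score = 4
In-link 8: hub score = 4
Authority = 1 + 1 + 3 + 12 + 7 + 3 + 4 + 4 = 35

35


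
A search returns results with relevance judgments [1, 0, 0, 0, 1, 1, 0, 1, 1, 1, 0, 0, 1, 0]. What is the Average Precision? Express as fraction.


Computing P@k for each relevant position:
Position 1: relevant, P@1 = 1/1 = 1
Position 2: not relevant
Position 3: not relevant
Position 4: not relevant
Position 5: relevant, P@5 = 2/5 = 2/5
Position 6: relevant, P@6 = 3/6 = 1/2
Position 7: not relevant
Position 8: relevant, P@8 = 4/8 = 1/2
Position 9: relevant, P@9 = 5/9 = 5/9
Position 10: relevant, P@10 = 6/10 = 3/5
Position 11: not relevant
Position 12: not relevant
Position 13: relevant, P@13 = 7/13 = 7/13
Position 14: not relevant
Sum of P@k = 1 + 2/5 + 1/2 + 1/2 + 5/9 + 3/5 + 7/13 = 479/117
AP = 479/117 / 7 = 479/819

479/819


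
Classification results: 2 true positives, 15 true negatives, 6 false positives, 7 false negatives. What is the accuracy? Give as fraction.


Accuracy = (TP + TN) / (TP + TN + FP + FN)
TP + TN = 2 + 15 = 17
Total = 2 + 15 + 6 + 7 = 30
Accuracy = 17 / 30 = 17/30

17/30


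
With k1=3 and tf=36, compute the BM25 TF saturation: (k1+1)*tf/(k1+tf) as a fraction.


BM25 TF component = (k1+1)*tf / (k1+tf)
k1 = 3, tf = 36
Numerator = (3+1)*36 = 144
Denominator = 3 + 36 = 39
= 144/39 = 48/13

48/13


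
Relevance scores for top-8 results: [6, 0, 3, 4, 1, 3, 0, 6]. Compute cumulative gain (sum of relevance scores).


Cumulative Gain = sum of relevance scores
Position 1: rel=6, running sum=6
Position 2: rel=0, running sum=6
Position 3: rel=3, running sum=9
Position 4: rel=4, running sum=13
Position 5: rel=1, running sum=14
Position 6: rel=3, running sum=17
Position 7: rel=0, running sum=17
Position 8: rel=6, running sum=23
CG = 23

23


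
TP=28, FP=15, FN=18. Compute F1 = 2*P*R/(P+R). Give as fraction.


F1 = 2 * P * R / (P + R)
P = TP/(TP+FP) = 28/43 = 28/43
R = TP/(TP+FN) = 28/46 = 14/23
2 * P * R = 2 * 28/43 * 14/23 = 784/989
P + R = 28/43 + 14/23 = 1246/989
F1 = 784/989 / 1246/989 = 56/89

56/89


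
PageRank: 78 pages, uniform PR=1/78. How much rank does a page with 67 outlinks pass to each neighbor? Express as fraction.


Initial PR = 1/78 = 1/78
Outlinks = 67
Contribution per link = PR / outlinks
= 1/78 / 67
= 1/5226

1/5226


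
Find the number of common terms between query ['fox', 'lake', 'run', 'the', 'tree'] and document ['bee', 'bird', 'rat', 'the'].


Query terms: ['fox', 'lake', 'run', 'the', 'tree']
Document terms: ['bee', 'bird', 'rat', 'the']
Common terms: ['the']
Overlap count = 1

1


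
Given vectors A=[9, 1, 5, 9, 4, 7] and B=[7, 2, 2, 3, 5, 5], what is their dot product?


Dot product = sum of element-wise products
A[0]*B[0] = 9*7 = 63
A[1]*B[1] = 1*2 = 2
A[2]*B[2] = 5*2 = 10
A[3]*B[3] = 9*3 = 27
A[4]*B[4] = 4*5 = 20
A[5]*B[5] = 7*5 = 35
Sum = 63 + 2 + 10 + 27 + 20 + 35 = 157

157


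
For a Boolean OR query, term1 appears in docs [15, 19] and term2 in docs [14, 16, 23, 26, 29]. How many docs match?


Boolean OR: find union of posting lists
term1 docs: [15, 19]
term2 docs: [14, 16, 23, 26, 29]
Union: [14, 15, 16, 19, 23, 26, 29]
|union| = 7

7


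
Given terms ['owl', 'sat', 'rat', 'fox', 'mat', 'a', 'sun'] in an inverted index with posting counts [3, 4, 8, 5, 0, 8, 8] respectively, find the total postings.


Summing posting list sizes:
'owl': 3 postings
'sat': 4 postings
'rat': 8 postings
'fox': 5 postings
'mat': 0 postings
'a': 8 postings
'sun': 8 postings
Total = 3 + 4 + 8 + 5 + 0 + 8 + 8 = 36

36


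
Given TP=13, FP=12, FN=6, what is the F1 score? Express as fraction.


F1 = 2 * P * R / (P + R)
P = TP/(TP+FP) = 13/25 = 13/25
R = TP/(TP+FN) = 13/19 = 13/19
2 * P * R = 2 * 13/25 * 13/19 = 338/475
P + R = 13/25 + 13/19 = 572/475
F1 = 338/475 / 572/475 = 13/22

13/22


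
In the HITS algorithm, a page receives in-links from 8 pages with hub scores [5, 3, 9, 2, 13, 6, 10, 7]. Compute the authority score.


Authority = sum of hub scores of in-linkers
In-link 1: hub score = 5
In-link 2: hub score = 3
In-link 3: hub score = 9
In-link 4: hub score = 2
In-link 5: hub score = 13
In-link 6: hub score = 6
In-link 7: hub score = 10
In-link 8: hub score = 7
Authority = 5 + 3 + 9 + 2 + 13 + 6 + 10 + 7 = 55

55


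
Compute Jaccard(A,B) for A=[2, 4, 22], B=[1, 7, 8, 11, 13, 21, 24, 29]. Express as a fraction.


A intersect B = []
|A intersect B| = 0
A union B = [1, 2, 4, 7, 8, 11, 13, 21, 22, 24, 29]
|A union B| = 11
Jaccard = 0/11 = 0

0


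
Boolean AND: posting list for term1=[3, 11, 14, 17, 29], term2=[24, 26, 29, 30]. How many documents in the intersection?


Boolean AND: find intersection of posting lists
term1 docs: [3, 11, 14, 17, 29]
term2 docs: [24, 26, 29, 30]
Intersection: [29]
|intersection| = 1

1


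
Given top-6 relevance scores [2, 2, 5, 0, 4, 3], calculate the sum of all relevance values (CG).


Cumulative Gain = sum of relevance scores
Position 1: rel=2, running sum=2
Position 2: rel=2, running sum=4
Position 3: rel=5, running sum=9
Position 4: rel=0, running sum=9
Position 5: rel=4, running sum=13
Position 6: rel=3, running sum=16
CG = 16

16


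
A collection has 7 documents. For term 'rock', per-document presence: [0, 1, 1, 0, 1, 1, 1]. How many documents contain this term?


Checking each document for 'rock':
Doc 1: absent
Doc 2: present
Doc 3: present
Doc 4: absent
Doc 5: present
Doc 6: present
Doc 7: present
df = sum of presences = 0 + 1 + 1 + 0 + 1 + 1 + 1 = 5

5


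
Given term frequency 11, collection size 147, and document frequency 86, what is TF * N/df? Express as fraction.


TF * (N/df)
= 11 * (147/86)
= 11 * 147/86
= 1617/86

1617/86


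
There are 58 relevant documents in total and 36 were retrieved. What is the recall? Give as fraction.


Recall = retrieved_relevant / total_relevant
= 36 / 58
= 36 / (36 + 22)
= 18/29

18/29


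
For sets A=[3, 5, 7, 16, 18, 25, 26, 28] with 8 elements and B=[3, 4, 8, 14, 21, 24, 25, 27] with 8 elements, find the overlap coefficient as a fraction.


A intersect B = [3, 25]
|A intersect B| = 2
min(|A|, |B|) = min(8, 8) = 8
Overlap = 2 / 8 = 1/4

1/4


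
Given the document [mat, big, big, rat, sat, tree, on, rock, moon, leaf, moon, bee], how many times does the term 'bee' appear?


Document has 12 words
Scanning for 'bee':
Found at positions: [11]
Count = 1

1


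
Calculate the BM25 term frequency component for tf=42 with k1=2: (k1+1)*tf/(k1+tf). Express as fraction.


BM25 TF component = (k1+1)*tf / (k1+tf)
k1 = 2, tf = 42
Numerator = (2+1)*42 = 126
Denominator = 2 + 42 = 44
= 126/44 = 63/22

63/22


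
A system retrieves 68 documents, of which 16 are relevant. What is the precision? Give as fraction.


Precision = relevant_retrieved / total_retrieved
= 16 / 68
= 16 / (16 + 52)
= 4/17

4/17


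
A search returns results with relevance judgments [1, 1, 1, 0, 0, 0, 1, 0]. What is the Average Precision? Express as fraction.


Computing P@k for each relevant position:
Position 1: relevant, P@1 = 1/1 = 1
Position 2: relevant, P@2 = 2/2 = 1
Position 3: relevant, P@3 = 3/3 = 1
Position 4: not relevant
Position 5: not relevant
Position 6: not relevant
Position 7: relevant, P@7 = 4/7 = 4/7
Position 8: not relevant
Sum of P@k = 1 + 1 + 1 + 4/7 = 25/7
AP = 25/7 / 4 = 25/28

25/28


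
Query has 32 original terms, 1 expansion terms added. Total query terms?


Original terms: 32
Expansion terms: 1
Total = 32 + 1 = 33

33


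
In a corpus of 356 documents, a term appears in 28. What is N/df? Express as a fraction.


IDF ratio = N / df
= 356 / 28
= 89/7

89/7


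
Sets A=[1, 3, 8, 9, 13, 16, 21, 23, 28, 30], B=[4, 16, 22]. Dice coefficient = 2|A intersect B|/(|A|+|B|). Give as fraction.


A intersect B = [16]
|A intersect B| = 1
|A| = 10, |B| = 3
Dice = 2*1 / (10+3)
= 2 / 13 = 2/13

2/13


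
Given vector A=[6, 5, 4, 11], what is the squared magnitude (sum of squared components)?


|A|^2 = sum of squared components
A[0]^2 = 6^2 = 36
A[1]^2 = 5^2 = 25
A[2]^2 = 4^2 = 16
A[3]^2 = 11^2 = 121
Sum = 36 + 25 + 16 + 121 = 198

198


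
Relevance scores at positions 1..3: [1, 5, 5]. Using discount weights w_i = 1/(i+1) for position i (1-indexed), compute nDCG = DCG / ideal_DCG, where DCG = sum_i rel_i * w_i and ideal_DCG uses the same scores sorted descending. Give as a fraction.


Position discount weights w_i = 1/(i+1) for i=1..3:
Weights = [1/2, 1/3, 1/4]
Actual relevance: [1, 5, 5]
DCG = 1/2 + 5/3 + 5/4 = 41/12
Ideal relevance (sorted desc): [5, 5, 1]
Ideal DCG = 5/2 + 5/3 + 1/4 = 53/12
nDCG = DCG / ideal_DCG = 41/12 / 53/12 = 41/53

41/53


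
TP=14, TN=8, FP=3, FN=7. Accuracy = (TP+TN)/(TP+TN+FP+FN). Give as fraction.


Accuracy = (TP + TN) / (TP + TN + FP + FN)
TP + TN = 14 + 8 = 22
Total = 14 + 8 + 3 + 7 = 32
Accuracy = 22 / 32 = 11/16

11/16


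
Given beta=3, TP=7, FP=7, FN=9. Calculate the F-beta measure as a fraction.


P = TP/(TP+FP) = 7/14 = 1/2
R = TP/(TP+FN) = 7/16 = 7/16
beta^2 = 3^2 = 9
(1 + beta^2) = 10
Numerator = (1+beta^2)*P*R = 35/16
Denominator = beta^2*P + R = 9/2 + 7/16 = 79/16
F_beta = 35/79

35/79


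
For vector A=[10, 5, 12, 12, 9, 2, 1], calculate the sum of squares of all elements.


|A|^2 = sum of squared components
A[0]^2 = 10^2 = 100
A[1]^2 = 5^2 = 25
A[2]^2 = 12^2 = 144
A[3]^2 = 12^2 = 144
A[4]^2 = 9^2 = 81
A[5]^2 = 2^2 = 4
A[6]^2 = 1^2 = 1
Sum = 100 + 25 + 144 + 144 + 81 + 4 + 1 = 499

499


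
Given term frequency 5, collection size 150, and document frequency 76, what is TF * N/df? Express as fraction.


TF * (N/df)
= 5 * (150/76)
= 5 * 75/38
= 375/38

375/38


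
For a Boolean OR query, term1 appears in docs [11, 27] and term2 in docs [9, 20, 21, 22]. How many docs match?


Boolean OR: find union of posting lists
term1 docs: [11, 27]
term2 docs: [9, 20, 21, 22]
Union: [9, 11, 20, 21, 22, 27]
|union| = 6

6


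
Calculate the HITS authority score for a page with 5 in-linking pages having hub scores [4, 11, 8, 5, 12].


Authority = sum of hub scores of in-linkers
In-link 1: hub score = 4
In-link 2: hub score = 11
In-link 3: hub score = 8
In-link 4: hub score = 5
In-link 5: hub score = 12
Authority = 4 + 11 + 8 + 5 + 12 = 40

40


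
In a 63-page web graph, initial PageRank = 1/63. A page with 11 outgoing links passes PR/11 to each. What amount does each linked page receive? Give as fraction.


Initial PR = 1/63 = 1/63
Outlinks = 11
Contribution per link = PR / outlinks
= 1/63 / 11
= 1/693

1/693


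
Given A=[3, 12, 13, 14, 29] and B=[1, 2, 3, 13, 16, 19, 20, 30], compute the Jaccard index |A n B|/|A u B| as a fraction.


A intersect B = [3, 13]
|A intersect B| = 2
A union B = [1, 2, 3, 12, 13, 14, 16, 19, 20, 29, 30]
|A union B| = 11
Jaccard = 2/11 = 2/11

2/11


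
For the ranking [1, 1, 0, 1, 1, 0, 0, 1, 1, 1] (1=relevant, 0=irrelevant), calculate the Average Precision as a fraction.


Computing P@k for each relevant position:
Position 1: relevant, P@1 = 1/1 = 1
Position 2: relevant, P@2 = 2/2 = 1
Position 3: not relevant
Position 4: relevant, P@4 = 3/4 = 3/4
Position 5: relevant, P@5 = 4/5 = 4/5
Position 6: not relevant
Position 7: not relevant
Position 8: relevant, P@8 = 5/8 = 5/8
Position 9: relevant, P@9 = 6/9 = 2/3
Position 10: relevant, P@10 = 7/10 = 7/10
Sum of P@k = 1 + 1 + 3/4 + 4/5 + 5/8 + 2/3 + 7/10 = 133/24
AP = 133/24 / 7 = 19/24

19/24


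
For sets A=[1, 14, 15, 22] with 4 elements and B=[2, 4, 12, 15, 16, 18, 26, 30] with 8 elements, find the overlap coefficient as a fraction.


A intersect B = [15]
|A intersect B| = 1
min(|A|, |B|) = min(4, 8) = 4
Overlap = 1 / 4 = 1/4

1/4


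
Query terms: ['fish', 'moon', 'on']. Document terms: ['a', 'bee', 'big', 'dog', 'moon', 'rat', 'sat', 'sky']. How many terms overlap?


Query terms: ['fish', 'moon', 'on']
Document terms: ['a', 'bee', 'big', 'dog', 'moon', 'rat', 'sat', 'sky']
Common terms: ['moon']
Overlap count = 1

1


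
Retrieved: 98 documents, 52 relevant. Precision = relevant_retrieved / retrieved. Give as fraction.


Precision = relevant_retrieved / total_retrieved
= 52 / 98
= 52 / (52 + 46)
= 26/49

26/49


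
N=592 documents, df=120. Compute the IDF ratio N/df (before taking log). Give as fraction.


IDF ratio = N / df
= 592 / 120
= 74/15

74/15


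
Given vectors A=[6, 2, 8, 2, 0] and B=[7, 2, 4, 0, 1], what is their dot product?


Dot product = sum of element-wise products
A[0]*B[0] = 6*7 = 42
A[1]*B[1] = 2*2 = 4
A[2]*B[2] = 8*4 = 32
A[3]*B[3] = 2*0 = 0
A[4]*B[4] = 0*1 = 0
Sum = 42 + 4 + 32 + 0 + 0 = 78

78


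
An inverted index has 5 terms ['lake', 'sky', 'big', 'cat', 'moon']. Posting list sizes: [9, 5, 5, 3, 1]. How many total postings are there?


Summing posting list sizes:
'lake': 9 postings
'sky': 5 postings
'big': 5 postings
'cat': 3 postings
'moon': 1 postings
Total = 9 + 5 + 5 + 3 + 1 = 23

23


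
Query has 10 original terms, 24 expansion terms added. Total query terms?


Original terms: 10
Expansion terms: 24
Total = 10 + 24 = 34

34


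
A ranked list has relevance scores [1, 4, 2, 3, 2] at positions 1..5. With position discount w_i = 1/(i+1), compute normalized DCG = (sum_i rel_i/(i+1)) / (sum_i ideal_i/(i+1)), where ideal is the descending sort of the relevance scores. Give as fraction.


Position discount weights w_i = 1/(i+1) for i=1..5:
Weights = [1/2, 1/3, 1/4, 1/5, 1/6]
Actual relevance: [1, 4, 2, 3, 2]
DCG = 1/2 + 4/3 + 2/4 + 3/5 + 2/6 = 49/15
Ideal relevance (sorted desc): [4, 3, 2, 2, 1]
Ideal DCG = 4/2 + 3/3 + 2/4 + 2/5 + 1/6 = 61/15
nDCG = DCG / ideal_DCG = 49/15 / 61/15 = 49/61

49/61


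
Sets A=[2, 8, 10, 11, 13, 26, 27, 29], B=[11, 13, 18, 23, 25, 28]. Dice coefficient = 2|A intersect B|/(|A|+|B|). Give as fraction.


A intersect B = [11, 13]
|A intersect B| = 2
|A| = 8, |B| = 6
Dice = 2*2 / (8+6)
= 4 / 14 = 2/7

2/7


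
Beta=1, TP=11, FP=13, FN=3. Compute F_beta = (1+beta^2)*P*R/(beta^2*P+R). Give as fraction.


P = TP/(TP+FP) = 11/24 = 11/24
R = TP/(TP+FN) = 11/14 = 11/14
beta^2 = 1^2 = 1
(1 + beta^2) = 2
Numerator = (1+beta^2)*P*R = 121/168
Denominator = beta^2*P + R = 11/24 + 11/14 = 209/168
F_beta = 11/19

11/19


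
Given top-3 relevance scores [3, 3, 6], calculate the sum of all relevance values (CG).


Cumulative Gain = sum of relevance scores
Position 1: rel=3, running sum=3
Position 2: rel=3, running sum=6
Position 3: rel=6, running sum=12
CG = 12

12


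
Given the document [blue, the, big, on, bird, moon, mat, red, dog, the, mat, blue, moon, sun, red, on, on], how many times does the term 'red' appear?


Document has 17 words
Scanning for 'red':
Found at positions: [7, 14]
Count = 2

2


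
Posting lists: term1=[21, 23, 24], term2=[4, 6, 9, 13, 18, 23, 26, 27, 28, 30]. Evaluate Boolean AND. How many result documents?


Boolean AND: find intersection of posting lists
term1 docs: [21, 23, 24]
term2 docs: [4, 6, 9, 13, 18, 23, 26, 27, 28, 30]
Intersection: [23]
|intersection| = 1

1


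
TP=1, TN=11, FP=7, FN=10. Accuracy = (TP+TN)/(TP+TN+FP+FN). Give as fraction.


Accuracy = (TP + TN) / (TP + TN + FP + FN)
TP + TN = 1 + 11 = 12
Total = 1 + 11 + 7 + 10 = 29
Accuracy = 12 / 29 = 12/29

12/29


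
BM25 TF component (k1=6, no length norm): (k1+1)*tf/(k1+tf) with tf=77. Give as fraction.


BM25 TF component = (k1+1)*tf / (k1+tf)
k1 = 6, tf = 77
Numerator = (6+1)*77 = 539
Denominator = 6 + 77 = 83
= 539/83 = 539/83

539/83


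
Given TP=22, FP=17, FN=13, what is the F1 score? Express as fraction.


F1 = 2 * P * R / (P + R)
P = TP/(TP+FP) = 22/39 = 22/39
R = TP/(TP+FN) = 22/35 = 22/35
2 * P * R = 2 * 22/39 * 22/35 = 968/1365
P + R = 22/39 + 22/35 = 1628/1365
F1 = 968/1365 / 1628/1365 = 22/37

22/37


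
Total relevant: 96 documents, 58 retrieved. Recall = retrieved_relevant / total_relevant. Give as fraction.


Recall = retrieved_relevant / total_relevant
= 58 / 96
= 58 / (58 + 38)
= 29/48

29/48


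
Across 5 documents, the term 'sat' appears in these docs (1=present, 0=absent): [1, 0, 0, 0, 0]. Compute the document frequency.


Checking each document for 'sat':
Doc 1: present
Doc 2: absent
Doc 3: absent
Doc 4: absent
Doc 5: absent
df = sum of presences = 1 + 0 + 0 + 0 + 0 = 1

1


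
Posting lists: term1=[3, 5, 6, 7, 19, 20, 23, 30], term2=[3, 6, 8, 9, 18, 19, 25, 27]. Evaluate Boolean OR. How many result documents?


Boolean OR: find union of posting lists
term1 docs: [3, 5, 6, 7, 19, 20, 23, 30]
term2 docs: [3, 6, 8, 9, 18, 19, 25, 27]
Union: [3, 5, 6, 7, 8, 9, 18, 19, 20, 23, 25, 27, 30]
|union| = 13

13


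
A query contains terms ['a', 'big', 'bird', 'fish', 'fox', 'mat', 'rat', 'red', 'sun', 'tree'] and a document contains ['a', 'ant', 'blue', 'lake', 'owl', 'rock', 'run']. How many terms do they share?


Query terms: ['a', 'big', 'bird', 'fish', 'fox', 'mat', 'rat', 'red', 'sun', 'tree']
Document terms: ['a', 'ant', 'blue', 'lake', 'owl', 'rock', 'run']
Common terms: ['a']
Overlap count = 1

1


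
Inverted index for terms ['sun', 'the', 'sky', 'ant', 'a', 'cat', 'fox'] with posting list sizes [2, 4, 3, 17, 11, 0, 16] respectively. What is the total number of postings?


Summing posting list sizes:
'sun': 2 postings
'the': 4 postings
'sky': 3 postings
'ant': 17 postings
'a': 11 postings
'cat': 0 postings
'fox': 16 postings
Total = 2 + 4 + 3 + 17 + 11 + 0 + 16 = 53

53


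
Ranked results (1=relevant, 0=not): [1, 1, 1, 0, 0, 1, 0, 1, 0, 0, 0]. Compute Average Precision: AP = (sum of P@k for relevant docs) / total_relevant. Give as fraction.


Computing P@k for each relevant position:
Position 1: relevant, P@1 = 1/1 = 1
Position 2: relevant, P@2 = 2/2 = 1
Position 3: relevant, P@3 = 3/3 = 1
Position 4: not relevant
Position 5: not relevant
Position 6: relevant, P@6 = 4/6 = 2/3
Position 7: not relevant
Position 8: relevant, P@8 = 5/8 = 5/8
Position 9: not relevant
Position 10: not relevant
Position 11: not relevant
Sum of P@k = 1 + 1 + 1 + 2/3 + 5/8 = 103/24
AP = 103/24 / 5 = 103/120

103/120
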